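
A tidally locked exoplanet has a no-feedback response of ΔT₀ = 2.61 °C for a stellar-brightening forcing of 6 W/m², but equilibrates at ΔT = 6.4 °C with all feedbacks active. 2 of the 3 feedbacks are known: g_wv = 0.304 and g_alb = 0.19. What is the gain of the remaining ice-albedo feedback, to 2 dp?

Amplification A = ΔT/ΔT₀ = 6.4/2.61 = 2.452.
Total gain g = 1 − 1/A = 1 − 1/2.452 = 0.5922.
Known gains sum to 0.304 + 0.19 = 0.494.
g_ice = 0.5922 − 0.494 = 0.10.

0.10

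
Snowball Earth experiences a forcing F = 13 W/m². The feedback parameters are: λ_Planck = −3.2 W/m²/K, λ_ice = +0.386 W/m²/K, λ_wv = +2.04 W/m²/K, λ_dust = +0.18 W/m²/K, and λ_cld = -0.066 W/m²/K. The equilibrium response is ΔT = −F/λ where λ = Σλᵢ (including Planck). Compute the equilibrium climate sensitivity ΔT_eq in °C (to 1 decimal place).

Net feedback parameter λ = (−3.2) + (+0.386) + (+2.04) + (+0.18) + (-0.066) = -0.66 W/m²/K.
ΔT = −F/λ = −13/(-0.66) = 19.7 °C.

19.7 °C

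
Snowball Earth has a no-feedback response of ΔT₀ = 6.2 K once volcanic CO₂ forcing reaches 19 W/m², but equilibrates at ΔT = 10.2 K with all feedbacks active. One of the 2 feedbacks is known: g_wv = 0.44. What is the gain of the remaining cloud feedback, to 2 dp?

Amplification A = ΔT/ΔT₀ = 10.2/6.2 = 1.645.
Total gain g = 1 − 1/A = 1 − 1/1.645 = 0.3921.
The known gain is 0.44.
g_cld = 0.3921 − 0.44 = -0.05.

-0.05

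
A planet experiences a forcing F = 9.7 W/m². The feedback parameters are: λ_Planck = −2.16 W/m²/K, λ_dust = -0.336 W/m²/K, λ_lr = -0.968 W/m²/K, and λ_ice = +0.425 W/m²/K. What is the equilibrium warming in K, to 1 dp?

Net feedback parameter λ = (−2.16) + (-0.336) + (-0.968) + (+0.425) = -3.039 W/m²/K.
ΔT = −F/λ = −9.7/(-3.039) = 3.2 K.

3.2 K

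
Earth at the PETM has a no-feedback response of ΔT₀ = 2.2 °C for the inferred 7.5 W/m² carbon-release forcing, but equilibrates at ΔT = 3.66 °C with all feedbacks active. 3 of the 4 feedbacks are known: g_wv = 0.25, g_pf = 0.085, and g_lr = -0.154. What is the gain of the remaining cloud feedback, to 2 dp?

Amplification A = ΔT/ΔT₀ = 3.66/2.2 = 1.664.
Total gain g = 1 − 1/A = 1 − 1/1.664 = 0.399.
Known gains sum to 0.25 + 0.085 − 0.154 = 0.181.
g_cld = 0.399 − 0.181 = 0.22.

0.22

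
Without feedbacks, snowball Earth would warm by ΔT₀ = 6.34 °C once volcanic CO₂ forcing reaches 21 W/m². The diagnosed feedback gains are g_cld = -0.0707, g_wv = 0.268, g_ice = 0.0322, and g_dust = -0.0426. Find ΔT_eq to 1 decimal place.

Total gain g = -0.0707 + 0.268 + 0.0322 − 0.0426 = 0.1869.
Amplification A = 1/(1 − 0.1869) = 1.23.
ΔT = 6.34 × 1.23 = 7.8 °C.

7.8 °C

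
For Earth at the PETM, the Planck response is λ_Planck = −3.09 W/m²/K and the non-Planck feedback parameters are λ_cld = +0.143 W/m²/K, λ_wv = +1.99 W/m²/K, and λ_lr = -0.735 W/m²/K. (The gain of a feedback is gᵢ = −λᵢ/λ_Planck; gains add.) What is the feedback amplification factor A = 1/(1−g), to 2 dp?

1.83

Convert to gains: g_cld = 0.143/3.09 = 0.04628; g_wv = 1.99/3.09 = 0.644; g_lr = -0.735/3.09 = -0.2379.
Total gain g = 0.45238.
A = 1/(1 − 0.45238) = 1.83.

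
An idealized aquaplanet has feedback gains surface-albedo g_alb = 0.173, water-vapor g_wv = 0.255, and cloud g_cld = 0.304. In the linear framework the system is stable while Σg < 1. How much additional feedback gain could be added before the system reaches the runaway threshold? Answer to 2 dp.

0.27

Current total gain = 0.173 + 0.255 + 0.304 = 0.732.
Margin to runaway = 1 − 0.732 = 0.27.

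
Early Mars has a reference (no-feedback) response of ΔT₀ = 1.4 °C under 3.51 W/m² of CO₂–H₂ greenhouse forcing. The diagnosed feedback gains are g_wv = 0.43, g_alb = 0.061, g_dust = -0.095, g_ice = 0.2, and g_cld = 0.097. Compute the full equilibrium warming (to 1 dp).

4.6 °C

Total gain g = 0.43 + 0.061 − 0.095 + 0.2 + 0.097 = 0.693.
Amplification A = 1/(1 − 0.693) = 3.257.
ΔT = 1.4 × 3.257 = 4.6 °C.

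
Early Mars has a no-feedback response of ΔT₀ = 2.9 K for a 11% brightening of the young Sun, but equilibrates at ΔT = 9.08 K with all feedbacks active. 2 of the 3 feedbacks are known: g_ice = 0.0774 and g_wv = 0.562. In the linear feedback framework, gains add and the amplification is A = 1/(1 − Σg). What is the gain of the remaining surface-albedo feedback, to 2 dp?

Amplification A = ΔT/ΔT₀ = 9.08/2.9 = 3.131.
Total gain g = 1 − 1/A = 1 − 1/3.131 = 0.6806.
Known gains sum to 0.0774 + 0.562 = 0.6394.
g_alb = 0.6806 − 0.6394 = 0.04.

0.04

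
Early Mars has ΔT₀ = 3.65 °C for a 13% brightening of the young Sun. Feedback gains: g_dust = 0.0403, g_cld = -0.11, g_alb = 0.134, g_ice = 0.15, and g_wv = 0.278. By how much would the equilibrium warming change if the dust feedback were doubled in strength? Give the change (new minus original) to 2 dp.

Original: g = 0.4923, ΔT = 3.65/(1−0.4923) = 7.1893 °C.
With doubled dust: g' = 0.5326, ΔT' = 3.65/(1−0.5326) = 7.8092 °C.
Change = 7.8092 − 7.1893 = 0.62 °C.

0.62 °C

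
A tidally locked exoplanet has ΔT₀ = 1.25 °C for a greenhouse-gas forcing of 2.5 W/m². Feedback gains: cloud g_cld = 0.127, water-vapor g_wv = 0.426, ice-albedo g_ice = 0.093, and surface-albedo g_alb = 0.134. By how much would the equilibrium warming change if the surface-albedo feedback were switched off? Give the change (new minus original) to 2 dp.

-2.15 °C

Original: g = 0.78, ΔT = 1.25/(1−0.78) = 5.6818 °C.
Without surface-albedo: g' = 0.646, ΔT' = 1.25/(1−0.646) = 3.5311 °C.
Change = 3.5311 − 5.6818 = -2.15 °C.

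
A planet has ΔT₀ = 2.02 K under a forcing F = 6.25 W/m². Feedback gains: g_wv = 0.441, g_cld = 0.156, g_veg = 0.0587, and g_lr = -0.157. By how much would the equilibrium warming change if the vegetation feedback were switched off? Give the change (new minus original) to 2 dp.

Original: g = 0.4987, ΔT = 2.02/(1−0.4987) = 4.0295 K.
Without vegetation: g' = 0.44, ΔT' = 2.02/(1−0.44) = 3.6071 K.
Change = 3.6071 − 4.0295 = -0.42 K.

-0.42 K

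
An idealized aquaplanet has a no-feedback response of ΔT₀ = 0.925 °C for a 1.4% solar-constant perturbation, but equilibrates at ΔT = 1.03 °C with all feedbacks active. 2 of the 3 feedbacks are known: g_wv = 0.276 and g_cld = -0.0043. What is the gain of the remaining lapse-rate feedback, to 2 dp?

-0.17

Amplification A = ΔT/ΔT₀ = 1.03/0.925 = 1.114.
Total gain g = 1 − 1/A = 1 − 1/1.114 = 0.1023.
Known gains sum to 0.276 − 0.0043 = 0.2717.
g_lr = 0.1023 − 0.2717 = -0.17.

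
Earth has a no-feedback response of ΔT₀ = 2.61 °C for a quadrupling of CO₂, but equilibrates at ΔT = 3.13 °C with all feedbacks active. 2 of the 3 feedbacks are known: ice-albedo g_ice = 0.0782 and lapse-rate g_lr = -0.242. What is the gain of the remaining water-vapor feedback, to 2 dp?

Amplification A = ΔT/ΔT₀ = 3.13/2.61 = 1.199.
Total gain g = 1 − 1/A = 1 − 1/1.199 = 0.166.
Known gains sum to 0.0782 − 0.242 = -0.1638.
g_wv = 0.166 + 0.1638 = 0.33.

0.33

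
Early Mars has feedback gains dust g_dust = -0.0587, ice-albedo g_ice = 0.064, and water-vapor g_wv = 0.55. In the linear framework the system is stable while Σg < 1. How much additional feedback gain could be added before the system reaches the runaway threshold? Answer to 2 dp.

0.44

Current total gain = -0.0587 + 0.064 + 0.55 = 0.5553.
Margin to runaway = 1 − 0.5553 = 0.44.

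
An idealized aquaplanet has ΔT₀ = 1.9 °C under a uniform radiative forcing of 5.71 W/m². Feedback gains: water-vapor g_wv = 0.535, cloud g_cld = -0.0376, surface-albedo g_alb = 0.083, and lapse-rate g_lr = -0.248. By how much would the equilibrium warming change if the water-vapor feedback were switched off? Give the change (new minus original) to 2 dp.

Original: g = 0.3324, ΔT = 1.9/(1−0.3324) = 2.8460 °C.
Without water-vapor: g' = -0.2026, ΔT' = 1.9/(1+0.2026) = 1.5799 °C.
Change = 1.5799 − 2.8460 = -1.27 °C.

-1.27 °C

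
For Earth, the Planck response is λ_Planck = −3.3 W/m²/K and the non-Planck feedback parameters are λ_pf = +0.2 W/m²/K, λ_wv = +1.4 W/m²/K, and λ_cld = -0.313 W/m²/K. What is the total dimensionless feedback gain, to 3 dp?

Convert to gains: g_pf = 0.2/3.3 = 0.06061; g_wv = 1.4/3.3 = 0.4242; g_cld = -0.313/3.3 = -0.09485.
Total gain g = 0.38996.

0.390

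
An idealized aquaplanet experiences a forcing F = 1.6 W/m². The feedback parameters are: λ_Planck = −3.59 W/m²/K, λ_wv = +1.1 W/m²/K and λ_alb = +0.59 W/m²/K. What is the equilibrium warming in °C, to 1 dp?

0.8 °C

Net feedback parameter λ = (−3.59) + (+1.1) + (+0.59) = -1.9 W/m²/K.
ΔT = −F/λ = −1.6/(-1.9) = 0.8 °C.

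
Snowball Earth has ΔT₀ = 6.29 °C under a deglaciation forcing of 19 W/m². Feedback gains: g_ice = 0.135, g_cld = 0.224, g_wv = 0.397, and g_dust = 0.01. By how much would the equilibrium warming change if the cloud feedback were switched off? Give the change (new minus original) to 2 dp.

-13.15 °C

Original: g = 0.766, ΔT = 6.29/(1−0.766) = 26.8803 °C.
Without cloud: g' = 0.542, ΔT' = 6.29/(1−0.542) = 13.7336 °C.
Change = 13.7336 − 26.8803 = -13.15 °C.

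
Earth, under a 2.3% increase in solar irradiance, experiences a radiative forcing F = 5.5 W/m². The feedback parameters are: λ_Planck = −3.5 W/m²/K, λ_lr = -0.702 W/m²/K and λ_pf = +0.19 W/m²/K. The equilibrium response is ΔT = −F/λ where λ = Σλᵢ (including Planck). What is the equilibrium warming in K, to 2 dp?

Net feedback parameter λ = (−3.5) + (-0.702) + (+0.19) = -4.012 W/m²/K.
ΔT = −F/λ = −5.5/(-4.012) = 1.37 K.

1.37 K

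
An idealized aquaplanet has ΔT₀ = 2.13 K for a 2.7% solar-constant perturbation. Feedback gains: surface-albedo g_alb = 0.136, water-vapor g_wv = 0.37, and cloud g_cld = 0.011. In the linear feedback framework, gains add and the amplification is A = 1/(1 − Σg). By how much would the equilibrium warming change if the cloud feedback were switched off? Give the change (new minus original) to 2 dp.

Original: g = 0.517, ΔT = 2.13/(1−0.517) = 4.4099 K.
Without cloud: g' = 0.506, ΔT' = 2.13/(1−0.506) = 4.3117 K.
Change = 4.3117 − 4.4099 = -0.10 K.

-0.10 K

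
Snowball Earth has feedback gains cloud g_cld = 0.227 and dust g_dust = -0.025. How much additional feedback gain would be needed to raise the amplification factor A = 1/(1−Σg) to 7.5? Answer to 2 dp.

Current total gain = 0.202.
Target gain for A = 7.5: g* = 1 − 1/7.5 = 0.8667.
Additional gain needed = 0.8667 − 0.202 = 0.66.

0.66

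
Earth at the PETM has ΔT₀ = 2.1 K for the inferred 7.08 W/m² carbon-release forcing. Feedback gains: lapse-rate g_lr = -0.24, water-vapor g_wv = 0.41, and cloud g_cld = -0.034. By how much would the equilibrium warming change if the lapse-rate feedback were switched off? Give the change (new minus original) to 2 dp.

0.93 K

Original: g = 0.136, ΔT = 2.1/(1−0.136) = 2.4306 K.
Without lapse-rate: g' = 0.376, ΔT' = 2.1/(1−0.376) = 3.3654 K.
Change = 3.3654 − 2.4306 = 0.93 K.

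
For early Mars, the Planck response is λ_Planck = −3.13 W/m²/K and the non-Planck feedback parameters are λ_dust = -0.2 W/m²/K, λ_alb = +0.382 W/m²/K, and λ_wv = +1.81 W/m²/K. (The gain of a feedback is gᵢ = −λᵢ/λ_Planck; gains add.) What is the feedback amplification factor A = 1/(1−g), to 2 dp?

Convert to gains: g_dust = -0.2/3.13 = -0.0639; g_alb = 0.382/3.13 = 0.122; g_wv = 1.81/3.13 = 0.5783.
Total gain g = 0.6364.
A = 1/(1 − 0.6364) = 2.75.

2.75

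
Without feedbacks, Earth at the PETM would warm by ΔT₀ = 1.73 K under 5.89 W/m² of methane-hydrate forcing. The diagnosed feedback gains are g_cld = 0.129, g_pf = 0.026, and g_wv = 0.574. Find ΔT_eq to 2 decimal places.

Total gain g = 0.129 + 0.026 + 0.574 = 0.729.
Amplification A = 1/(1 − 0.729) = 3.69.
ΔT = 1.73 × 3.69 = 6.38 K.

6.38 K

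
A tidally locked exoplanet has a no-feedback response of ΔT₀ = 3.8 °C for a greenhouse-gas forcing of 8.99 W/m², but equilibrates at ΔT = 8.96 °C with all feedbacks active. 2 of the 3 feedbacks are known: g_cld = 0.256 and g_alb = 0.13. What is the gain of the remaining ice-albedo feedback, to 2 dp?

0.19

Amplification A = ΔT/ΔT₀ = 8.96/3.8 = 2.358.
Total gain g = 1 − 1/A = 1 − 1/2.358 = 0.5759.
Known gains sum to 0.256 + 0.13 = 0.386.
g_ice = 0.5759 − 0.386 = 0.19.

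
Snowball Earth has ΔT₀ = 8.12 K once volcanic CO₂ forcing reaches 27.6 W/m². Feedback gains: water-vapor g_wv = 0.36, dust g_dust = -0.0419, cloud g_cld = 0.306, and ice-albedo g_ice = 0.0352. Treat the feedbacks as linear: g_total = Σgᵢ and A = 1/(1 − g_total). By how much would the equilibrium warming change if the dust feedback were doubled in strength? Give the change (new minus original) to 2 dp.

Original: g = 0.6593, ΔT = 8.12/(1−0.6593) = 23.8333 K.
With doubled dust: g' = 0.6174, ΔT' = 8.12/(1−0.6174) = 21.2232 K.
Change = 21.2232 − 23.8333 = -2.61 K.

-2.61 K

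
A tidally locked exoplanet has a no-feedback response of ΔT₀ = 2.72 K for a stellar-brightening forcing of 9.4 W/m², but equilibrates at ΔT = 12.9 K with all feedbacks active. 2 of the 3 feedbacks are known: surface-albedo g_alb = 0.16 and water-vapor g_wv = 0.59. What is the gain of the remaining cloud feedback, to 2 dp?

0.04

Amplification A = ΔT/ΔT₀ = 12.9/2.72 = 4.743.
Total gain g = 1 − 1/A = 1 − 1/4.743 = 0.7892.
Known gains sum to 0.16 + 0.59 = 0.75.
g_cld = 0.7892 − 0.75 = 0.04.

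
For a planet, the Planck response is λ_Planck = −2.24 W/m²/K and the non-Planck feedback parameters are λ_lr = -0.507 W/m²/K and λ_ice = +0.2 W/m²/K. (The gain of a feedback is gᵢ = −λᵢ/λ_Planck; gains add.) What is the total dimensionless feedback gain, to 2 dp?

Convert to gains: g_lr = -0.507/2.24 = -0.2263; g_ice = 0.2/2.24 = 0.08929.
Total gain g = -0.13701.

-0.14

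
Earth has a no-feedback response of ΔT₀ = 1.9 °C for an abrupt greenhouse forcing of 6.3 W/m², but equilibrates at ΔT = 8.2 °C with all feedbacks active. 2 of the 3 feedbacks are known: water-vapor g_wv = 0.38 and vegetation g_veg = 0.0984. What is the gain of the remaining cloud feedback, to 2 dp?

0.29

Amplification A = ΔT/ΔT₀ = 8.2/1.9 = 4.316.
Total gain g = 1 − 1/A = 1 − 1/4.316 = 0.7683.
Known gains sum to 0.38 + 0.0984 = 0.4784.
g_cld = 0.7683 − 0.4784 = 0.29.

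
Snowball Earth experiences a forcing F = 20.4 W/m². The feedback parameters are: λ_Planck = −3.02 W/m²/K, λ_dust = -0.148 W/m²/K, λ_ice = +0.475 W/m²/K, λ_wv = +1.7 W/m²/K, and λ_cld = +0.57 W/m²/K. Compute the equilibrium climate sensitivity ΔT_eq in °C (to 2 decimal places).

Net feedback parameter λ = (−3.02) + (-0.148) + (+0.475) + (+1.7) + (+0.57) = -0.423 W/m²/K.
ΔT = −F/λ = −20.4/(-0.423) = 48.23 °C.

48.23 °C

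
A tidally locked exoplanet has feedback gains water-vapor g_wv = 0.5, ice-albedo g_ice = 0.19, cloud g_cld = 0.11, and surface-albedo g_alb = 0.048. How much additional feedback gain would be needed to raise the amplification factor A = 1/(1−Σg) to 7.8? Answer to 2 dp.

Current total gain = 0.848.
Target gain for A = 7.8: g* = 1 − 1/7.8 = 0.8718.
Additional gain needed = 0.8718 − 0.848 = 0.02.

0.02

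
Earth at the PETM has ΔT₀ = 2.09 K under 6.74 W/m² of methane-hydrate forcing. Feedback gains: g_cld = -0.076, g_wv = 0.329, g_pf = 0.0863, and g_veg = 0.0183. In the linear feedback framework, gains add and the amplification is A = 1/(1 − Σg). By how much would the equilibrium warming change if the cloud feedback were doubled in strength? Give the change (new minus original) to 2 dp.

Original: g = 0.3576, ΔT = 2.09/(1−0.3576) = 3.2534 K.
With doubled cloud: g' = 0.2816, ΔT' = 2.09/(1−0.2816) = 2.9092 K.
Change = 2.9092 − 3.2534 = -0.34 K.

-0.34 K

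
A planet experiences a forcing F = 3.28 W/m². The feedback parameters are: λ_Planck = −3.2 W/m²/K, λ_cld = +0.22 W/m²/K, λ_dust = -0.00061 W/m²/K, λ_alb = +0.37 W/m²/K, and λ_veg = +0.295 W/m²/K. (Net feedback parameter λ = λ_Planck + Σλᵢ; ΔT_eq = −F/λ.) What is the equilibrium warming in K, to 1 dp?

Net feedback parameter λ = (−3.2) + (+0.22) + (-0.00061) + (+0.37) + (+0.295) = -2.31561 W/m²/K.
ΔT = −F/λ = −3.28/(-2.31561) = 1.4 K.

1.4 K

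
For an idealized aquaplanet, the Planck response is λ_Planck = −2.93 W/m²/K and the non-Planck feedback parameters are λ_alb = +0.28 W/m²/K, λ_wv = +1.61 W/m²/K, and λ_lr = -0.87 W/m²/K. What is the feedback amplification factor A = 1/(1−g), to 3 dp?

1.534

Convert to gains: g_alb = 0.28/2.93 = 0.09556; g_wv = 1.61/2.93 = 0.5495; g_lr = -0.87/2.93 = -0.2969.
Total gain g = 0.34816.
A = 1/(1 − 0.34816) = 1.534.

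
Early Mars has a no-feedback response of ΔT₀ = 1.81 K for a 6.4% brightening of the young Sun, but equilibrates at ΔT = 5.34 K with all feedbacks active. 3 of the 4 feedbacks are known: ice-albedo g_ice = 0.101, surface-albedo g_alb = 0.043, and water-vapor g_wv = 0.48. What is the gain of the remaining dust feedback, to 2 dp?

Amplification A = ΔT/ΔT₀ = 5.34/1.81 = 2.95.
Total gain g = 1 − 1/A = 1 − 1/2.95 = 0.661.
Known gains sum to 0.101 + 0.043 + 0.48 = 0.624.
g_dust = 0.661 − 0.624 = 0.04.

0.04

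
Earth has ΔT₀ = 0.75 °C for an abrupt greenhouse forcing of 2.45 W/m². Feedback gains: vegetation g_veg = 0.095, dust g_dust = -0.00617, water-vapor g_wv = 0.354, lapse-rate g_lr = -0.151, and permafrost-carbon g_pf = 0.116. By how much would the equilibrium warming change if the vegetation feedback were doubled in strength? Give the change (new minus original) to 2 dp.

Original: g = 0.40783, ΔT = 0.75/(1−0.40783) = 1.2665 °C.
With doubled vegetation: g' = 0.50283, ΔT' = 0.75/(1−0.50283) = 1.5085 °C.
Change = 1.5085 − 1.2665 = 0.24 °C.

0.24 °C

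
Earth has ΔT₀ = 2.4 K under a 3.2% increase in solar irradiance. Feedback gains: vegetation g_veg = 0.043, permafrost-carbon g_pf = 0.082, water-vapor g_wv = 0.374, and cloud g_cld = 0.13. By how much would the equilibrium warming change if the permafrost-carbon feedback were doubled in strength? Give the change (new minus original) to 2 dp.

Original: g = 0.629, ΔT = 2.4/(1−0.629) = 6.4690 K.
With doubled permafrost-carbon: g' = 0.711, ΔT' = 2.4/(1−0.711) = 8.3045 K.
Change = 8.3045 − 6.4690 = 1.84 K.

1.84 K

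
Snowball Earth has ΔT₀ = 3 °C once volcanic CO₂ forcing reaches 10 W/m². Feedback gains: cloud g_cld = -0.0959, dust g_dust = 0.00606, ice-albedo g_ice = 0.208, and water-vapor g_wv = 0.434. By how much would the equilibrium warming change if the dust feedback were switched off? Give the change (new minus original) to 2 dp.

-0.09 °C

Original: g = 0.55216, ΔT = 3/(1−0.55216) = 6.6988 °C.
Without dust: g' = 0.5461, ΔT' = 3/(1−0.5461) = 6.6094 °C.
Change = 6.6094 − 6.6988 = -0.09 °C.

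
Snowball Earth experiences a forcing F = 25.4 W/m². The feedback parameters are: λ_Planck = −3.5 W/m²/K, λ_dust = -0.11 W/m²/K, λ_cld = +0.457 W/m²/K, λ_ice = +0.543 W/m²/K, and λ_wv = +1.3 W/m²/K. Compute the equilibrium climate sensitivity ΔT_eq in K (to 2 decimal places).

Net feedback parameter λ = (−3.5) + (-0.11) + (+0.457) + (+0.543) + (+1.3) = -1.31 W/m²/K.
ΔT = −F/λ = −25.4/(-1.31) = 19.39 K.

19.39 K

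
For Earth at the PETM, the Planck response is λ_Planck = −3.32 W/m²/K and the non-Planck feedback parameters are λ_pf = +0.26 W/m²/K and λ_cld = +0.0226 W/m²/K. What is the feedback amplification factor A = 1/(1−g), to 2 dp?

Convert to gains: g_pf = 0.26/3.32 = 0.07831; g_cld = 0.0226/3.32 = 0.006807.
Total gain g = 0.085117.
A = 1/(1 − 0.085117) = 1.09.

1.09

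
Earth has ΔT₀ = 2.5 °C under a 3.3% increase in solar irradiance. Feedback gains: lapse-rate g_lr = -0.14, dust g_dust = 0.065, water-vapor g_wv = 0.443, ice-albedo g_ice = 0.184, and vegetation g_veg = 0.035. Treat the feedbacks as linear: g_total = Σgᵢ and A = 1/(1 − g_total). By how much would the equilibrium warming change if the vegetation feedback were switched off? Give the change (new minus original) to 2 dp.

-0.47 °C

Original: g = 0.587, ΔT = 2.5/(1−0.587) = 6.0533 °C.
Without vegetation: g' = 0.552, ΔT' = 2.5/(1−0.552) = 5.5804 °C.
Change = 5.5804 − 6.0533 = -0.47 °C.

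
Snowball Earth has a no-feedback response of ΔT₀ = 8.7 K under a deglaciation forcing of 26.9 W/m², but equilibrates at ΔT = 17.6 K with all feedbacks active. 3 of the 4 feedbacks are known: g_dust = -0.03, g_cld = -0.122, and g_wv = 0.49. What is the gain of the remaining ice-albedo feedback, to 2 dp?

Amplification A = ΔT/ΔT₀ = 17.6/8.7 = 2.023.
Total gain g = 1 − 1/A = 1 − 1/2.023 = 0.5057.
Known gains sum to -0.03 − 0.122 + 0.49 = 0.338.
g_ice = 0.5057 − 0.338 = 0.17.

0.17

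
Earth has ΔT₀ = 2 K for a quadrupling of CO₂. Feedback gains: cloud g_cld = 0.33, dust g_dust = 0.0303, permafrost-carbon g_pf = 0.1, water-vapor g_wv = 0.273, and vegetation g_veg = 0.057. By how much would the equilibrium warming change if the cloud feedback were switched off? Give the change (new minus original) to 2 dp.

Original: g = 0.7903, ΔT = 2/(1−0.7903) = 9.5374 K.
Without cloud: g' = 0.4603, ΔT' = 2/(1−0.4603) = 3.7058 K.
Change = 3.7058 − 9.5374 = -5.83 K.

-5.83 K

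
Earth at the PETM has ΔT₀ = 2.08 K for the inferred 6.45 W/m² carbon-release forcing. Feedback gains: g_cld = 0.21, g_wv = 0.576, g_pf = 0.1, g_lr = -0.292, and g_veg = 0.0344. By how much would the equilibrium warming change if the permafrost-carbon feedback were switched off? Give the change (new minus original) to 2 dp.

Original: g = 0.6284, ΔT = 2.08/(1−0.6284) = 5.5974 K.
Without permafrost-carbon: g' = 0.5284, ΔT' = 2.08/(1−0.5284) = 4.4105 K.
Change = 4.4105 − 5.5974 = -1.19 K.

-1.19 K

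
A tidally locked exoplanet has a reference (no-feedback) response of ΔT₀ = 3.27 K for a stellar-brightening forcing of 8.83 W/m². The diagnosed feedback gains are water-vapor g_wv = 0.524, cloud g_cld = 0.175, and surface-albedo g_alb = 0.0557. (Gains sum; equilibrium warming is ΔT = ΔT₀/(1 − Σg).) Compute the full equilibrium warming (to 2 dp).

Total gain g = 0.524 + 0.175 + 0.0557 = 0.7547.
Amplification A = 1/(1 − 0.7547) = 4.077.
ΔT = 3.27 × 4.077 = 13.33 K.

13.33 K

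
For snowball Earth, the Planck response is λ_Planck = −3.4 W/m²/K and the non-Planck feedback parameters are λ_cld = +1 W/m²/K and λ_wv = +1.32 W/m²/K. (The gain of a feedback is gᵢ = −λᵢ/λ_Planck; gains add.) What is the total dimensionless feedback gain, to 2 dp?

Convert to gains: g_cld = 1/3.4 = 0.2941; g_wv = 1.32/3.4 = 0.3882.
Total gain g = 0.6823.

0.68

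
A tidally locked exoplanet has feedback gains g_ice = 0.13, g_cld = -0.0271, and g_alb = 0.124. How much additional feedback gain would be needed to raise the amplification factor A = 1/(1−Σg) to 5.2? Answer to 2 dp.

0.58

Current total gain = 0.2269.
Target gain for A = 5.2: g* = 1 − 1/5.2 = 0.8077.
Additional gain needed = 0.8077 − 0.2269 = 0.58.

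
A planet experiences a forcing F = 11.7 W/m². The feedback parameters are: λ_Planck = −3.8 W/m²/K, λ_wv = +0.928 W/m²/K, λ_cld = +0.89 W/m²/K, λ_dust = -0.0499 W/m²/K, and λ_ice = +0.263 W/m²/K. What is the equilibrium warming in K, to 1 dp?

Net feedback parameter λ = (−3.8) + (+0.928) + (+0.89) + (-0.0499) + (+0.263) = -1.7689 W/m²/K.
ΔT = −F/λ = −11.7/(-1.7689) = 6.6 K.

6.6 K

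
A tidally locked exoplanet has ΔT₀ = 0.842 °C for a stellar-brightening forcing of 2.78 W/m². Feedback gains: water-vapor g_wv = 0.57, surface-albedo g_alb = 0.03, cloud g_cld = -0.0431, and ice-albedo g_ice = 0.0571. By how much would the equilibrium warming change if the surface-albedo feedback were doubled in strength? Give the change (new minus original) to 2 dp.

Original: g = 0.614, ΔT = 0.842/(1−0.614) = 2.1813 °C.
With doubled surface-albedo: g' = 0.644, ΔT' = 0.842/(1−0.644) = 2.3652 °C.
Change = 2.3652 − 2.1813 = 0.18 °C.

0.18 °C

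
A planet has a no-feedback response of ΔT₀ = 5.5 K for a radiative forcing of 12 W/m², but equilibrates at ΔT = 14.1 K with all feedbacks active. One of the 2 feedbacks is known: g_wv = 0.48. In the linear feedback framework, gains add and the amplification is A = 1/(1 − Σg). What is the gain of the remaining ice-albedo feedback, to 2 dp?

0.13

Amplification A = ΔT/ΔT₀ = 14.1/5.5 = 2.564.
Total gain g = 1 − 1/A = 1 − 1/2.564 = 0.61.
The known gain is 0.48.
g_ice = 0.61 − 0.48 = 0.13.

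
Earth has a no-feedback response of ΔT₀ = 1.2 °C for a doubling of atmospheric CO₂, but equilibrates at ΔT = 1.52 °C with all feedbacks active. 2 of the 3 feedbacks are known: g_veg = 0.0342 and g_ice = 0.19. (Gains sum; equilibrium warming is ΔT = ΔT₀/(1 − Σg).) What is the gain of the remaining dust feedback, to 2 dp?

Amplification A = ΔT/ΔT₀ = 1.52/1.2 = 1.267.
Total gain g = 1 − 1/A = 1 − 1/1.267 = 0.2107.
Known gains sum to 0.0342 + 0.19 = 0.2242.
g_dust = 0.2107 − 0.2242 = -0.01.

-0.01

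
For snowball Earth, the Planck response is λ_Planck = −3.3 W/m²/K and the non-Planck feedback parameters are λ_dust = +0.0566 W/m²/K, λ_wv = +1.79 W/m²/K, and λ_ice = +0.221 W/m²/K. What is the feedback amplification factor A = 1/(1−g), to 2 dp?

Convert to gains: g_dust = 0.0566/3.3 = 0.01715; g_wv = 1.79/3.3 = 0.5424; g_ice = 0.221/3.3 = 0.06697.
Total gain g = 0.62652.
A = 1/(1 − 0.62652) = 2.68.

2.68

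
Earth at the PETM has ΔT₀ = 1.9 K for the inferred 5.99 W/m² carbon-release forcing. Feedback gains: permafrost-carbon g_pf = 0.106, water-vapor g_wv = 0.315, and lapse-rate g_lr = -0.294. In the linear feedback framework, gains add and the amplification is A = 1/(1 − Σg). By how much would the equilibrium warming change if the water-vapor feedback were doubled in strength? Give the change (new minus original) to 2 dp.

1.23 K

Original: g = 0.127, ΔT = 1.9/(1−0.127) = 2.1764 K.
With doubled water-vapor: g' = 0.442, ΔT' = 1.9/(1−0.442) = 3.4050 K.
Change = 3.4050 − 2.1764 = 1.23 K.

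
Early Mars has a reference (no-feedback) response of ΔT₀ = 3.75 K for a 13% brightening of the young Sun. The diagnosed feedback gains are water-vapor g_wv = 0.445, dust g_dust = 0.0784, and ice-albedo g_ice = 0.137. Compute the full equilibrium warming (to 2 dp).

11.04 K

Total gain g = 0.445 + 0.0784 + 0.137 = 0.6604.
Amplification A = 1/(1 − 0.6604) = 2.945.
ΔT = 3.75 × 2.945 = 11.04 K.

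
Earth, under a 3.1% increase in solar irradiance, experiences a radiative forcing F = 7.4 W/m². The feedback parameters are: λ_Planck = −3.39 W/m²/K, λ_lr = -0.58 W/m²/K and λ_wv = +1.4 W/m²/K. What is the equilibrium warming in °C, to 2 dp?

Net feedback parameter λ = (−3.39) + (-0.58) + (+1.4) = -2.57 W/m²/K.
ΔT = −F/λ = −7.4/(-2.57) = 2.88 °C.

2.88 °C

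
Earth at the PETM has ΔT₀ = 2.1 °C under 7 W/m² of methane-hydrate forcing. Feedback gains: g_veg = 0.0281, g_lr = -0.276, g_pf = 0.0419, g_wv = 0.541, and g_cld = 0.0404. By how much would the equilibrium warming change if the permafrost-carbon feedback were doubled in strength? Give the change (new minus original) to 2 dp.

0.24 °C

Original: g = 0.3754, ΔT = 2.1/(1−0.3754) = 3.3622 °C.
With doubled permafrost-carbon: g' = 0.4173, ΔT' = 2.1/(1−0.4173) = 3.6039 °C.
Change = 3.6039 − 3.3622 = 0.24 °C.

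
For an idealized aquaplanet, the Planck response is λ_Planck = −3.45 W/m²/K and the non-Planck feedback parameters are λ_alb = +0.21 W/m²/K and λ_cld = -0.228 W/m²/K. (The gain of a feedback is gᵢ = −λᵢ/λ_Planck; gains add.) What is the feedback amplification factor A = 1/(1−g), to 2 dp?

0.99

Convert to gains: g_alb = 0.21/3.45 = 0.06087; g_cld = -0.228/3.45 = -0.06609.
Total gain g = -0.00522.
A = 1/(1 + 0.00522) = 0.99.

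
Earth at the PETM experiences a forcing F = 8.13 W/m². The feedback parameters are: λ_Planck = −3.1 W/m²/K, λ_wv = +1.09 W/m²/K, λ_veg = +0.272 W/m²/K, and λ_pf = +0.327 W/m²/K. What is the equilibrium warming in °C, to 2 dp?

5.76 °C

Net feedback parameter λ = (−3.1) + (+1.09) + (+0.272) + (+0.327) = -1.411 W/m²/K.
ΔT = −F/λ = −8.13/(-1.411) = 5.76 °C.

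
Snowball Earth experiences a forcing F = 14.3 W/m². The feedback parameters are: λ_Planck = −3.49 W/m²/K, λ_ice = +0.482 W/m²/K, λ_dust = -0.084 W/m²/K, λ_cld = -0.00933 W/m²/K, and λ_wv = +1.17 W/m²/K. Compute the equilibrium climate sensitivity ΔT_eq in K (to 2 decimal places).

7.40 K

Net feedback parameter λ = (−3.49) + (+0.482) + (-0.084) + (-0.00933) + (+1.17) = -1.93133 W/m²/K.
ΔT = −F/λ = −14.3/(-1.93133) = 7.40 K.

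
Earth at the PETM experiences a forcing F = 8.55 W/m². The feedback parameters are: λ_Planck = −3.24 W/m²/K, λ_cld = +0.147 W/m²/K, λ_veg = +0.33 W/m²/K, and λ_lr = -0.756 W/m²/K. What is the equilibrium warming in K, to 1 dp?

Net feedback parameter λ = (−3.24) + (+0.147) + (+0.33) + (-0.756) = -3.519 W/m²/K.
ΔT = −F/λ = −8.55/(-3.519) = 2.4 K.

2.4 K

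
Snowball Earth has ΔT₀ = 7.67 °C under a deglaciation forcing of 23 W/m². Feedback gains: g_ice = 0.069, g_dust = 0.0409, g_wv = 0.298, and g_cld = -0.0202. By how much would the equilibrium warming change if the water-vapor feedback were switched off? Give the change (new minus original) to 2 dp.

Original: g = 0.3877, ΔT = 7.67/(1−0.3877) = 12.5265 °C.
Without water-vapor: g' = 0.0897, ΔT' = 7.67/(1−0.0897) = 8.4258 °C.
Change = 8.4258 − 12.5265 = -4.10 °C.

-4.10 °C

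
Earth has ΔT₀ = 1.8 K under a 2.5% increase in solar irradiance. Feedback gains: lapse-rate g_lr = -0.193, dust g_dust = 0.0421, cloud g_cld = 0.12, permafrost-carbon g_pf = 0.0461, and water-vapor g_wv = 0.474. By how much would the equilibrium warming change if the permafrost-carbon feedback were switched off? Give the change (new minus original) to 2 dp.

Original: g = 0.4892, ΔT = 1.8/(1−0.4892) = 3.5239 K.
Without permafrost-carbon: g' = 0.4431, ΔT' = 1.8/(1−0.4431) = 3.2322 K.
Change = 3.2322 − 3.5239 = -0.29 K.

-0.29 K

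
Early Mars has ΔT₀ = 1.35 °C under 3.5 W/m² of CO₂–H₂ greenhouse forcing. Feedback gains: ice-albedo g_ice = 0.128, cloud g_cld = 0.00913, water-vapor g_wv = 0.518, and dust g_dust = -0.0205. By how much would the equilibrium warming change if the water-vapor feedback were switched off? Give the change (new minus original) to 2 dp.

-2.17 °C

Original: g = 0.63463, ΔT = 1.35/(1−0.63463) = 3.6949 °C.
Without water-vapor: g' = 0.11663, ΔT' = 1.35/(1−0.11663) = 1.5282 °C.
Change = 1.5282 − 3.6949 = -2.17 °C.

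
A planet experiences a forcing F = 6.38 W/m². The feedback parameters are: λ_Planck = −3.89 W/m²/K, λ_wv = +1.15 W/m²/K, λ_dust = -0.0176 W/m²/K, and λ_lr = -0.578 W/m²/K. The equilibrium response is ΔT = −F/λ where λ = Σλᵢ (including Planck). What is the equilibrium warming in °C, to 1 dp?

Net feedback parameter λ = (−3.89) + (+1.15) + (-0.0176) + (-0.578) = -3.3356 W/m²/K.
ΔT = −F/λ = −6.38/(-3.3356) = 1.9 °C.

1.9 °C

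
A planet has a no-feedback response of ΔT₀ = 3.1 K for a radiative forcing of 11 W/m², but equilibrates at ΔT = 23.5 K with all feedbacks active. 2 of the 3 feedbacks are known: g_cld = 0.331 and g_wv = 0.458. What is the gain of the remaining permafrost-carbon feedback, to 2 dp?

0.08

Amplification A = ΔT/ΔT₀ = 23.5/3.1 = 7.581.
Total gain g = 1 − 1/A = 1 − 1/7.581 = 0.8681.
Known gains sum to 0.331 + 0.458 = 0.789.
g_pf = 0.8681 − 0.789 = 0.08.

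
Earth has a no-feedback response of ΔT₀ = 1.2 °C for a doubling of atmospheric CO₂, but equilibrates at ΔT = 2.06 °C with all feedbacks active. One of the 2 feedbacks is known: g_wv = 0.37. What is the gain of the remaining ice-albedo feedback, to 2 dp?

0.05

Amplification A = ΔT/ΔT₀ = 2.06/1.2 = 1.717.
Total gain g = 1 − 1/A = 1 − 1/1.717 = 0.4176.
The known gain is 0.37.
g_ice = 0.4176 − 0.37 = 0.05.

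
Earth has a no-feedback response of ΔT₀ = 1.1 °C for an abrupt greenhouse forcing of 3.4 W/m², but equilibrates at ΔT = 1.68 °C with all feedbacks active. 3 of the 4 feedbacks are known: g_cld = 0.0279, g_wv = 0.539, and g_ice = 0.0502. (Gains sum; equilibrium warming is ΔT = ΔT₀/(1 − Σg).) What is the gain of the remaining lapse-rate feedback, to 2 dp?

Amplification A = ΔT/ΔT₀ = 1.68/1.1 = 1.527.
Total gain g = 1 − 1/A = 1 − 1/1.527 = 0.3451.
Known gains sum to 0.0279 + 0.539 + 0.0502 = 0.6171.
g_lr = 0.3451 − 0.6171 = -0.27.

-0.27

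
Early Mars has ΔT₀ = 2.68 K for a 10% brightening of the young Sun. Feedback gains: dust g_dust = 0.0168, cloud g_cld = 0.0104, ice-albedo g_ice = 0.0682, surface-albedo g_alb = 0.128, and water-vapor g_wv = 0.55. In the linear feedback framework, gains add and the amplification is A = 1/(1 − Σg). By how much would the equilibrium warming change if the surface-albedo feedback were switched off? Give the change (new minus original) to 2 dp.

Original: g = 0.7734, ΔT = 2.68/(1−0.7734) = 11.8270 K.
Without surface-albedo: g' = 0.6454, ΔT' = 2.68/(1−0.6454) = 7.5578 K.
Change = 7.5578 − 11.8270 = -4.27 K.

-4.27 K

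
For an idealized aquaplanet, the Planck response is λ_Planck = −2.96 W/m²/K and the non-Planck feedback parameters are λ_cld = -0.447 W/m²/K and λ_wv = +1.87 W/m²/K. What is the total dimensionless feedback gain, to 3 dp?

0.481

Convert to gains: g_cld = -0.447/2.96 = -0.151; g_wv = 1.87/2.96 = 0.6318.
Total gain g = 0.4808.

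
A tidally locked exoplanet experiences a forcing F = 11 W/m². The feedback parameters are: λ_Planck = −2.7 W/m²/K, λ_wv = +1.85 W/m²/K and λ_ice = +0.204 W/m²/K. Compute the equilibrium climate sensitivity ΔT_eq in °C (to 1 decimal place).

Net feedback parameter λ = (−2.7) + (+1.85) + (+0.204) = -0.646 W/m²/K.
ΔT = −F/λ = −11/(-0.646) = 17.0 °C.

17.0 °C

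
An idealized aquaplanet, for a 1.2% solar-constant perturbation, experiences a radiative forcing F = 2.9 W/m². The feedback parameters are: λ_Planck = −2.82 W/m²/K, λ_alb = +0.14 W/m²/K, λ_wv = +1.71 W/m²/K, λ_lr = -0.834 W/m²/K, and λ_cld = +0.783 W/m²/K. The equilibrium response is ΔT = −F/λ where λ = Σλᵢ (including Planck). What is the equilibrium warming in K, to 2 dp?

Net feedback parameter λ = (−2.82) + (+0.14) + (+1.71) + (-0.834) + (+0.783) = -1.021 W/m²/K.
ΔT = −F/λ = −2.9/(-1.021) = 2.84 K.

2.84 K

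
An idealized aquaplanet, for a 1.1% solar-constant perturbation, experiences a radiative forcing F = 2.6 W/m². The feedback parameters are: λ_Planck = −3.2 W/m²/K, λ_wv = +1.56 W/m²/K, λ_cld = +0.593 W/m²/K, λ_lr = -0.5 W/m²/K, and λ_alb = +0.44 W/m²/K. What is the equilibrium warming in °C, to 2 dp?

2.35 °C

Net feedback parameter λ = (−3.2) + (+1.56) + (+0.593) + (-0.5) + (+0.44) = -1.107 W/m²/K.
ΔT = −F/λ = −2.6/(-1.107) = 2.35 °C.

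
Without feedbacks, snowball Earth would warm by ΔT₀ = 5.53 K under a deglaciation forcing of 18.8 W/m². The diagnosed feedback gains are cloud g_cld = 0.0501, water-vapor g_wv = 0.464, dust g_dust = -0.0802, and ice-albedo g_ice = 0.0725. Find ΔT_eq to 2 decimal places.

11.20 K

Total gain g = 0.0501 + 0.464 − 0.0802 + 0.0725 = 0.5064.
Amplification A = 1/(1 − 0.5064) = 2.026.
ΔT = 5.53 × 2.026 = 11.20 K.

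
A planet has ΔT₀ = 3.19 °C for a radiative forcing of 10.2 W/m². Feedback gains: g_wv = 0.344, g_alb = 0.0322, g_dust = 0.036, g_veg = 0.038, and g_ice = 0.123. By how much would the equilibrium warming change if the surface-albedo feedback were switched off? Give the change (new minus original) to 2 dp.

-0.52 °C

Original: g = 0.5732, ΔT = 3.19/(1−0.5732) = 7.4742 °C.
Without surface-albedo: g' = 0.541, ΔT' = 3.19/(1−0.541) = 6.9499 °C.
Change = 6.9499 − 7.4742 = -0.52 °C.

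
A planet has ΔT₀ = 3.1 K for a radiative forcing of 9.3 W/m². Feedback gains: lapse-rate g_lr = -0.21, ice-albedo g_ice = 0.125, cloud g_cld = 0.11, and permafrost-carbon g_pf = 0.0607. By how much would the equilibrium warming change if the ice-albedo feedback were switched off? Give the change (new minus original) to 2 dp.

Original: g = 0.0857, ΔT = 3.1/(1−0.0857) = 3.3906 K.
Without ice-albedo: g' = -0.0393, ΔT' = 3.1/(1+0.0393) = 2.9828 K.
Change = 2.9828 − 3.3906 = -0.41 K.

-0.41 K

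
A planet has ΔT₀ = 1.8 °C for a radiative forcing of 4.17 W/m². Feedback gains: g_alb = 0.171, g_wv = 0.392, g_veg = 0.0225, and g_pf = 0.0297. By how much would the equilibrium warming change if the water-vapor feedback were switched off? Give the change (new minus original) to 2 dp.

-2.36 °C

Original: g = 0.6152, ΔT = 1.8/(1−0.6152) = 4.6778 °C.
Without water-vapor: g' = 0.2232, ΔT' = 1.8/(1−0.2232) = 2.3172 °C.
Change = 2.3172 − 4.6778 = -2.36 °C.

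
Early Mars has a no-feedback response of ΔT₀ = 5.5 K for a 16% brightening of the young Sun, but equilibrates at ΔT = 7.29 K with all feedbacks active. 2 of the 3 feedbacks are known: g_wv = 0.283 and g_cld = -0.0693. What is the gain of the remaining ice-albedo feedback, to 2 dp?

0.03

Amplification A = ΔT/ΔT₀ = 7.29/5.5 = 1.325.
Total gain g = 1 − 1/A = 1 − 1/1.325 = 0.2453.
Known gains sum to 0.283 − 0.0693 = 0.2137.
g_ice = 0.2453 − 0.2137 = 0.03.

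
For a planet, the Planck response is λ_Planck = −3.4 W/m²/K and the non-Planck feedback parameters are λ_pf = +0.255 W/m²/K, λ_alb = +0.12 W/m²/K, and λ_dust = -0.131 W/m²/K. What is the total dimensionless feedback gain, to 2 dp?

Convert to gains: g_pf = 0.255/3.4 = 0.075; g_alb = 0.12/3.4 = 0.03529; g_dust = -0.131/3.4 = -0.03853.
Total gain g = 0.07176.

0.07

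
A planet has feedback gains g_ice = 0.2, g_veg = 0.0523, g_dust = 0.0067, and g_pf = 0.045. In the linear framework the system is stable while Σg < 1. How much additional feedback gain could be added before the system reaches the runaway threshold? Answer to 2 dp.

Current total gain = 0.2 + 0.0523 + 0.0067 + 0.045 = 0.304.
Margin to runaway = 1 − 0.304 = 0.70.

0.70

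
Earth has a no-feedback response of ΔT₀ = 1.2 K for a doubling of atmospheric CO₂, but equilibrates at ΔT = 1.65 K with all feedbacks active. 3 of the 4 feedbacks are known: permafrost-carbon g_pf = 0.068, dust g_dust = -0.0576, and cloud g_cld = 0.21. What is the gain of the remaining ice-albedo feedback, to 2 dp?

0.05

Amplification A = ΔT/ΔT₀ = 1.65/1.2 = 1.375.
Total gain g = 1 − 1/A = 1 − 1/1.375 = 0.2727.
Known gains sum to 0.068 − 0.0576 + 0.21 = 0.2204.
g_ice = 0.2727 − 0.2204 = 0.05.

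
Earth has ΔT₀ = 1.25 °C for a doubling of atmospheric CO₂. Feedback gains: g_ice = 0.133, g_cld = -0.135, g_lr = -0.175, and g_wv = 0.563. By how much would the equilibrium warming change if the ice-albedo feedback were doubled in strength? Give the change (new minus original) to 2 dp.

Original: g = 0.386, ΔT = 1.25/(1−0.386) = 2.0358 °C.
With doubled ice-albedo: g' = 0.519, ΔT' = 1.25/(1−0.519) = 2.5988 °C.
Change = 2.5988 − 2.0358 = 0.56 °C.

0.56 °C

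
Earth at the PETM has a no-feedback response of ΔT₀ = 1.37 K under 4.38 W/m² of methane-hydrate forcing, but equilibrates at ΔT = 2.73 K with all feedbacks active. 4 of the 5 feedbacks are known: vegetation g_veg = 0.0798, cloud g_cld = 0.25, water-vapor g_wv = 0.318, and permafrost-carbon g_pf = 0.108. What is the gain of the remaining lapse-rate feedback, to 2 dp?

-0.26

Amplification A = ΔT/ΔT₀ = 2.73/1.37 = 1.993.
Total gain g = 1 − 1/A = 1 − 1/1.993 = 0.4982.
Known gains sum to 0.0798 + 0.25 + 0.318 + 0.108 = 0.7558.
g_lr = 0.4982 − 0.7558 = -0.26.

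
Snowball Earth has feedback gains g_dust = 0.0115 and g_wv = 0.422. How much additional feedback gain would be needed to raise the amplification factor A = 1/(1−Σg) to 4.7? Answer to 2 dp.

Current total gain = 0.4335.
Target gain for A = 4.7: g* = 1 − 1/4.7 = 0.7872.
Additional gain needed = 0.7872 − 0.4335 = 0.35.

0.35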